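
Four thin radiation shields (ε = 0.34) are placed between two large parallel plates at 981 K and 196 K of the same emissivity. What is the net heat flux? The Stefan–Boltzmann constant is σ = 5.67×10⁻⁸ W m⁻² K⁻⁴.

Each of the 5 gaps contributes resistance (2/ε − 1) = 2/0.34 − 1 = 4.882; total = 24.41.
q = σ(T₁⁴ − T₂⁴) / 24.41 = 5.67×10⁻⁸ × 9.25×10^11 / 24.41 = 2150 W/m².

q ≈ 2150 W/m²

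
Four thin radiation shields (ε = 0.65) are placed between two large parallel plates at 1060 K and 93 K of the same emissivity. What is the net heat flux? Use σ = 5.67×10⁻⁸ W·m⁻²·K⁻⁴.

Each of the 5 gaps contributes resistance (2/ε − 1) = 2/0.65 − 1 = 2.077; total = 10.38.
q = σ(T₁⁴ − T₂⁴) / 10.38 = 5.67×10⁻⁸ × 1.26×10^12 / 10.38 = 6890 W/m².

q ≈ 6890 W/m²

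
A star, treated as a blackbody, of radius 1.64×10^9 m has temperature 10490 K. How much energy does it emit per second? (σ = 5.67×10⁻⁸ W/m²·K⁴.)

A = 4πr² = 4π × (1.64×10^9)² = 3.38×10^19 m².
P = σAT⁴ = 5.67×10⁻⁸ × 3.38×10^19 × (10490)⁴ = 5.67×10⁻⁸ × 3.38×10^19 × 1.21×10^16.
P = 2.32×10^28 W.

P ≈ 2.32×10^28 W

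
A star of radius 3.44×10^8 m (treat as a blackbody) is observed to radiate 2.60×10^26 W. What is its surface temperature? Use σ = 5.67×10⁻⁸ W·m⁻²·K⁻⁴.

T ≈ 7450 K

A = 4πr² = 4π × (3.44×10^8)² = 1.49×10^18 m².
From P = σAT⁴, T = (P / σA)^(1/4) = (2.60×10^26 / (5.67×10⁻⁸ × 1.49×10^18))^(1/4).
T = (3.08×10^15)^(1/4) = 7450 K.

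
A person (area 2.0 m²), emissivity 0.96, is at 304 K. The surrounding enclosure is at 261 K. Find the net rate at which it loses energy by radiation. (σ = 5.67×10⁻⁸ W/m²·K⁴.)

Q = εσA(T⁴ − T_s⁴). T⁴ − T_s⁴ = (304)⁴ − (261)⁴ = 8.54×10^9 − 4.64×10^9 = 3.90×10^9 K⁴.
Q = 0.96 × 5.67×10⁻⁸ × 2.00 × 3.90×10^9 = 425 W.

Q ≈ 425 W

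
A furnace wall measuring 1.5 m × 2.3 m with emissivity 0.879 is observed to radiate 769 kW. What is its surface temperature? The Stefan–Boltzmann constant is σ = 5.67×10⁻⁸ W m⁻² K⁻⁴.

T ≈ 1450 K

A = 1.5 × 2.3 = 3.45 m².
From P = εσAT⁴, T = (P / εσA)^(1/4) = (7.69×10^5 / (0.879 × 5.67×10⁻⁸ × 3.45))^(1/4).
T = (4.47×10^12)^(1/4) = 1450 K.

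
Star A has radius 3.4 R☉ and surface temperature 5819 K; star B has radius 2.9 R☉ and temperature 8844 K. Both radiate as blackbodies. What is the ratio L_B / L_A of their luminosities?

L = 4πR²σT⁴ ∝ R²T⁴, so L_B/L_A = (2.9/3.4)² × (8844/5819)⁴ = 0.728 × 5.34 = 3.88.

L_B/L_A ≈ 3.88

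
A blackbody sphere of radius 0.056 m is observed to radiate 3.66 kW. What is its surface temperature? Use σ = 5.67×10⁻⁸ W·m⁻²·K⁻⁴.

T ≈ 1130 K

A = 4πr² = 4π × (0.056)² = 0.0394 m².
From P = σAT⁴, T = (P / σA)^(1/4) = (3660 / (5.67×10⁻⁸ × 0.0394))^(1/4).
T = (1.64×10^12)^(1/4) = 1130 K.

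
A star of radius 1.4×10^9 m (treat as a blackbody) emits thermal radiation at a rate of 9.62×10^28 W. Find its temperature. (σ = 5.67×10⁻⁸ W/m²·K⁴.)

A = 4πr² = 4π × (1.4×10^9)² = 2.46×10^19 m².
From P = σAT⁴, T = (P / σA)^(1/4) = (9.62×10^28 / (5.67×10⁻⁸ × 2.46×10^19))^(1/4).
T = (6.89×10^16)^(1/4) = 16200 K.

T ≈ 16200 K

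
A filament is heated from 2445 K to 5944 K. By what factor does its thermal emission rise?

P ∝ T⁴, so the ratio is (5944/2445)⁴ = (2.431)⁴ = 34.9.

ratio ≈ 34.9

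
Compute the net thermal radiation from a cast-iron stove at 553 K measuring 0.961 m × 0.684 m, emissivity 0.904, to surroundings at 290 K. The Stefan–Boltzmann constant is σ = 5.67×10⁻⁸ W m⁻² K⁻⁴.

A = 0.961 × 0.684 = 0.657 m².
Q = εσA(T⁴ − T_s⁴). T⁴ − T_s⁴ = (553)⁴ − (290)⁴ = 9.35×10^10 − 7.07×10^9 = 8.64×10^10 K⁴.
Q = 0.904 × 5.67×10⁻⁸ × 0.657 × 8.64×10^10 = 2910 W.

Q ≈ 2910 W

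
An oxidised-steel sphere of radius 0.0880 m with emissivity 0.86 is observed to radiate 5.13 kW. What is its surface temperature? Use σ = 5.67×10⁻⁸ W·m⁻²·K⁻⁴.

A = 4πr² = 4π × (0.0880)² = 0.0973 m².
From P = εσAT⁴, T = (P / εσA)^(1/4) = (5130 / (0.86 × 5.67×10⁻⁸ × 0.0973))^(1/4).
T = (1.08×10^12)^(1/4) = 1020 K.

T ≈ 1020 K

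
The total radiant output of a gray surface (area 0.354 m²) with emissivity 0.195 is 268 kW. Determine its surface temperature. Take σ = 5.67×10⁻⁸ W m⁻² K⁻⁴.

T ≈ 2880 K

From P = εσAT⁴, T = (P / εσA)^(1/4) = (2.68×10^5 / (0.195 × 5.67×10⁻⁸ × 0.354))^(1/4).
T = (6.85×10^13)^(1/4) = 2880 K.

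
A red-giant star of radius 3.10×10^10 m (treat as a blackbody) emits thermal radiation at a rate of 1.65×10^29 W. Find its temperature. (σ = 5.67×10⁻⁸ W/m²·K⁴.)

T ≈ 3940 K

A = 4πr² = 4π × (3.10×10^10)² = 1.21×10^22 m².
From P = σAT⁴, T = (P / σA)^(1/4) = (1.65×10^29 / (5.67×10⁻⁸ × 1.21×10^22))^(1/4).
T = (2.41×10^14)^(1/4) = 3940 K.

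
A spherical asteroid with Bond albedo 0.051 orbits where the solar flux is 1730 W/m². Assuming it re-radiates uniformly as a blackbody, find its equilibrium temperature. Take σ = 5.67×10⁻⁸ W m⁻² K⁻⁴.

T ≈ 292 K

Power absorbed = (1−a)S·πR²; power emitted = 4πR²σT⁴. Equating and cancelling πR²:
T = ((1−a)S / 4σ)^(1/4) = (1640 / (4 × 5.67×10⁻⁸))^(1/4) = (7.24×10^9)^(1/4).
T = 292 K.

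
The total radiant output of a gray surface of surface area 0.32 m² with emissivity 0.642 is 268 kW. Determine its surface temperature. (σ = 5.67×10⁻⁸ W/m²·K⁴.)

From P = εσAT⁴, T = (P / εσA)^(1/4) = (2.68×10^5 / (0.642 × 5.67×10⁻⁸ × 0.320))^(1/4).
T = (2.30×10^13)^(1/4) = 2190 K.

T ≈ 2190 K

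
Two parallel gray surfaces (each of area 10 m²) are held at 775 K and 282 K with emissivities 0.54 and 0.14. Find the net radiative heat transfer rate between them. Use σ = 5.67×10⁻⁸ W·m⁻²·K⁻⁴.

For two large parallel gray plates, q = σ(T₁⁴ − T₂⁴) / (1/ε₁ + 1/ε₂ − 1).
1/ε₁ + 1/ε₂ − 1 = 1/0.54 + 1/0.14 − 1 = 7.995.
T₁⁴ − T₂⁴ = 3.61×10^11 − 6.32×10^9 = 3.54×10^11 K⁴.
q = 5.67×10⁻⁸ × 3.54×10^11 / 7.995 = 2510 W/m².
Q = q·A = 2510 × 10 = 25100 W.

Q ≈ 25100 W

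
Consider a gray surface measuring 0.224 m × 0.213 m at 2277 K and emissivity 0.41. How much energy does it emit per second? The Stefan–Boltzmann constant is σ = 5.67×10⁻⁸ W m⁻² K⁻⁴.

P ≈ 29800 W

A = 0.224 × 0.213 = 0.0477 m².
Stefan–Boltzmann: P = εσAT⁴ = 0.41 × 5.67×10⁻⁸ × 0.0477 × (2277)⁴ = 0.41 × 5.67×10⁻⁸ × 0.0477 × 2.69×10^13.
P = 29800 W.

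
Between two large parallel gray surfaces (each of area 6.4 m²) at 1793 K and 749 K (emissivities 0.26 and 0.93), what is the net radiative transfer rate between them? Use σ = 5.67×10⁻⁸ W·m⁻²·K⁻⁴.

Q ≈ 9.27×10^5 W

For two large parallel gray plates, q = σ(T₁⁴ − T₂⁴) / (1/ε₁ + 1/ε₂ − 1).
1/ε₁ + 1/ε₂ − 1 = 1/0.26 + 1/0.93 − 1 = 3.921.
T₁⁴ − T₂⁴ = 1.03×10^13 − 3.15×10^11 = 1.00×10^13 K⁴.
q = 5.67×10⁻⁸ × 1.00×10^13 / 3.921 = 1.45×10^5 W/m².
Q = q·A = 1.45×10^5 × 6.4 = 9.27×10^5 W.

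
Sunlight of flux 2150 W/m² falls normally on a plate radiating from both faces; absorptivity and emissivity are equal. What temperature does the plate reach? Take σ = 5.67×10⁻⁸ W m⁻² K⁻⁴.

T ≈ 371 K

Absorbed flux αS = emitted flux 2εσT⁴ per unit area; with α = ε this gives T = (S/2σ)^(1/4).
T = (2150 / (2 × 5.67×10⁻⁸))^(1/4) = (1.90×10^10)^(1/4).
T = 371 K.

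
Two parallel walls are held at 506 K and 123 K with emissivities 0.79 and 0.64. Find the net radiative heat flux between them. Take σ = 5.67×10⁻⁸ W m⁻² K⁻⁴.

For two large parallel gray plates, q = σ(T₁⁴ − T₂⁴) / (1/ε₁ + 1/ε₂ − 1).
1/ε₁ + 1/ε₂ − 1 = 1/0.79 + 1/0.64 − 1 = 1.828.
T₁⁴ − T₂⁴ = 6.56×10^10 − 2.29×10^8 = 6.53×10^10 K⁴.
q = 5.67×10⁻⁸ × 6.53×10^10 / 1.828 = 2030 W/m².

q ≈ 2030 W/m²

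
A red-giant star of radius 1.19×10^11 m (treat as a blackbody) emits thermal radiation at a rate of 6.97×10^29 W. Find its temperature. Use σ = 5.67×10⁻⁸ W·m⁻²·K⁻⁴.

A = 4πr² = 4π × (1.19×10^11)² = 1.78×10^23 m².
From P = σAT⁴, T = (P / σA)^(1/4) = (6.97×10^29 / (5.67×10⁻⁸ × 1.78×10^23))^(1/4).
T = (6.91×10^13)^(1/4) = 2880 K.

T ≈ 2880 K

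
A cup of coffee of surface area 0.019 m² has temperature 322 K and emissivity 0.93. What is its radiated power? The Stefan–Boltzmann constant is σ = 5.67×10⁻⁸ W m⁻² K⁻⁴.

P ≈ 10.8 W

Stefan–Boltzmann: P = εσAT⁴ = 0.93 × 5.67×10⁻⁸ × 0.0190 × (322)⁴ = 0.93 × 5.67×10⁻⁸ × 0.0190 × 1.08×10^10.
P = 10.8 W.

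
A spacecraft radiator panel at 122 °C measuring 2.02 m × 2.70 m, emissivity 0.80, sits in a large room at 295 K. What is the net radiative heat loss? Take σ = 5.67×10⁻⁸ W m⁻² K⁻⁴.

Q ≈ 4150 W

A = 2.02 × 2.70 = 5.45 m².
Convert: 122 °C = 395 K.
Q = εσA(T⁴ − T_s⁴). T⁴ − T_s⁴ = (395)⁴ − (295)⁴ = 2.43×10^10 − 7.57×10^9 = 1.68×10^10 K⁴.
Q = 0.80 × 5.67×10⁻⁸ × 5.45 × 1.68×10^10 = 4150 W.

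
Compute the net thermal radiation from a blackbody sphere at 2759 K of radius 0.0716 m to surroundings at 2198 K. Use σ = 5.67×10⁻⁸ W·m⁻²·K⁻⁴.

A = 4πr² = 4π × (0.0716)² = 0.0644 m².
Q = σA(T⁴ − T_s⁴). T⁴ − T_s⁴ = (2759)⁴ − (2198)⁴ = 5.79×10^13 − 2.33×10^13 = 3.46×10^13 K⁴.
Q = 5.67×10⁻⁸ × 0.0644 × 3.46×10^13 = 1.26×10^5 W.

Q ≈ 1.26×10^5 W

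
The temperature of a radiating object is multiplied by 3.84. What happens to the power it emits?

factor ≈ 217

P ∝ T⁴, so the power scales as (3.84)⁴ = 217.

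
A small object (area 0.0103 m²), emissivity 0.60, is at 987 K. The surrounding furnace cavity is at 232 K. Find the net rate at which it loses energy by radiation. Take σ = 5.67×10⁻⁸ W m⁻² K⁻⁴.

Q ≈ 332 W

Q = εσA(T⁴ − T_s⁴). T⁴ − T_s⁴ = (987)⁴ − (232)⁴ = 9.49×10^11 − 2.90×10^9 = 9.46×10^11 K⁴.
Q = 0.60 × 5.67×10⁻⁸ × 0.0103 × 9.46×10^11 = 332 W.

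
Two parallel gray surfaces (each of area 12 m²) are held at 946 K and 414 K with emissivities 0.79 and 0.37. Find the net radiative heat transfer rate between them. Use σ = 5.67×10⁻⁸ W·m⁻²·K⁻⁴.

For two large parallel gray plates, q = σ(T₁⁴ − T₂⁴) / (1/ε₁ + 1/ε₂ − 1).
1/ε₁ + 1/ε₂ − 1 = 1/0.79 + 1/0.37 − 1 = 2.969.
T₁⁴ − T₂⁴ = 8.01×10^11 − 2.94×10^10 = 7.71×10^11 K⁴.
q = 5.67×10⁻⁸ × 7.71×10^11 / 2.969 = 14700 W/m².
Q = q·A = 14700 × 12 = 1.77×10^5 W.

Q ≈ 1.77×10^5 W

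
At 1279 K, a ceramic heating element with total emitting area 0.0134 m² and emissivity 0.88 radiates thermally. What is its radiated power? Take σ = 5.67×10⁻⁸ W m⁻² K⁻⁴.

P = εσAT⁴ = 0.88 × 5.67×10⁻⁸ × 0.0134 × (1279)⁴ = 0.88 × 5.67×10⁻⁸ × 0.0134 × 2.68×10^12.
P = 1790 W.

P ≈ 1790 W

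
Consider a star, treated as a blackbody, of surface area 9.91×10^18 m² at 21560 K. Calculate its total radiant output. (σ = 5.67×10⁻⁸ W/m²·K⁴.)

P = σAT⁴ = 5.67×10⁻⁸ × 9.91×10^18 × (21560)⁴ = 5.67×10⁻⁸ × 9.91×10^18 × 2.16×10^17.
P = 1.21×10^29 W.

P ≈ 1.21×10^29 W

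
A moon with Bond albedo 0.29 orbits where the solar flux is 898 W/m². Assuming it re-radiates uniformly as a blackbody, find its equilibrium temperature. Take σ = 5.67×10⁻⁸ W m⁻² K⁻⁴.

Power absorbed = (1−a)S·πR²; power emitted = 4πR²σT⁴. Equating and cancelling πR²:
T = ((1−a)S / 4σ)^(1/4) = (638 / (4 × 5.67×10⁻⁸))^(1/4) = (2.81×10^9)^(1/4).
T = 230 K.

T ≈ 230 K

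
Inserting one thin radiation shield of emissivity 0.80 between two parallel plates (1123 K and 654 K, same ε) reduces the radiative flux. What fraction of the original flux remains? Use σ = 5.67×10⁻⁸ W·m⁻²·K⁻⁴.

With N identical shields there are N+1 = 2 gaps in series, each with the same radiative resistance, so the flux falls to 1/(N+1) of its unshielded value.

ratio ≈ 0.500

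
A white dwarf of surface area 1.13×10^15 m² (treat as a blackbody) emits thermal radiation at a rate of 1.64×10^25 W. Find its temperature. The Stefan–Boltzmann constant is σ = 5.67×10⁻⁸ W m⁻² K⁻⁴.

From P = σAT⁴, T = (P / σA)^(1/4) = (1.64×10^25 / (5.67×10⁻⁸ × 1.13×10^15))^(1/4).
T = (2.56×10^17)^(1/4) = 22500 K.

T ≈ 22500 K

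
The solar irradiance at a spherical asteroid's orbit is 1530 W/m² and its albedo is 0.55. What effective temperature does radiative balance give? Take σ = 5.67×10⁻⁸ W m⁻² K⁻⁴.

Power absorbed = (1−a)S·πR²; power emitted = 4πR²σT⁴. Equating and cancelling πR²:
T = ((1−a)S / 4σ)^(1/4) = (688 / (4 × 5.67×10⁻⁸))^(1/4) = (3.04×10^9)^(1/4).
T = 235 K.

T ≈ 235 K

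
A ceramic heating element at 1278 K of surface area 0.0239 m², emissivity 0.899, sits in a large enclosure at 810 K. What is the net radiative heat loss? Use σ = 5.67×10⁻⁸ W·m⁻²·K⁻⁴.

Q ≈ 2730 W

Q = εσA(T⁴ − T_s⁴). T⁴ − T_s⁴ = (1278)⁴ − (810)⁴ = 2.67×10^12 − 4.30×10^11 = 2.24×10^12 K⁴.
Q = 0.899 × 5.67×10⁻⁸ × 0.0239 × 2.24×10^12 = 2730 W.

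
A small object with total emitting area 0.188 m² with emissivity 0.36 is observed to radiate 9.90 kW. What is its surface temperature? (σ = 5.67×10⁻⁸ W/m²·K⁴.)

From P = εσAT⁴, T = (P / εσA)^(1/4) = (9900 / (0.36 × 5.67×10⁻⁸ × 0.188))^(1/4).
T = (2.58×10^12)^(1/4) = 1270 K.

T ≈ 1270 K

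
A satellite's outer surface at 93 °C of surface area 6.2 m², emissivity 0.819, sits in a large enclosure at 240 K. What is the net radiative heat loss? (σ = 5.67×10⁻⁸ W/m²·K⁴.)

Q ≈ 4210 W

Convert: 93 °C = 366 K.
Q = εσA(T⁴ − T_s⁴). T⁴ − T_s⁴ = (366)⁴ − (240)⁴ = 1.79×10^10 − 3.32×10^9 = 1.46×10^10 K⁴.
Q = 0.819 × 5.67×10⁻⁸ × 6.20 × 1.46×10^10 = 4210 W.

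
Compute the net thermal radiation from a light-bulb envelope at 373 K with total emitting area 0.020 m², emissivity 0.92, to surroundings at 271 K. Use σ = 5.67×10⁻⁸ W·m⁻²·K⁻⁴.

Q ≈ 14.6 W

Q = εσA(T⁴ − T_s⁴). T⁴ − T_s⁴ = (373)⁴ − (271)⁴ = 1.94×10^10 − 5.39×10^9 = 1.40×10^10 K⁴.
Q = 0.92 × 5.67×10⁻⁸ × 0.0200 × 1.40×10^10 = 14.6 W.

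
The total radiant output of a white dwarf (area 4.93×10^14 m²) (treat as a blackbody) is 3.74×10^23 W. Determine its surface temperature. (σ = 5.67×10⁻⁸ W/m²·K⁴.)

From P = σAT⁴, T = (P / σA)^(1/4) = (3.74×10^23 / (5.67×10⁻⁸ × 4.93×10^14))^(1/4).
T = (1.34×10^16)^(1/4) = 10800 K.

T ≈ 10800 K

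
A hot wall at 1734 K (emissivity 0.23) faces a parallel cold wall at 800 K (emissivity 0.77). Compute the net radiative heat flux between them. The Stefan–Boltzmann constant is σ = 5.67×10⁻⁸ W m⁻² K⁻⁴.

q ≈ 1.05×10^5 W/m²

For two large parallel gray plates, q = σ(T₁⁴ − T₂⁴) / (1/ε₁ + 1/ε₂ − 1).
1/ε₁ + 1/ε₂ − 1 = 1/0.23 + 1/0.77 − 1 = 4.647.
T₁⁴ − T₂⁴ = 9.04×10^12 − 4.10×10^11 = 8.63×10^12 K⁴.
q = 5.67×10⁻⁸ × 8.63×10^12 / 4.647 = 1.05×10^5 W/m².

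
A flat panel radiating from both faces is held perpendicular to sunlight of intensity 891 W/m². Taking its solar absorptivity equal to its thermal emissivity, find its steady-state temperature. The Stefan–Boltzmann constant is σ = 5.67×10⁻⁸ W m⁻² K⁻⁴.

Absorbed flux αS = emitted flux 2εσT⁴ per unit area; with α = ε this gives T = (S/2σ)^(1/4).
T = (891 / (2 × 5.67×10⁻⁸))^(1/4) = (7.86×10^9)^(1/4).
T = 298 K.

T ≈ 298 K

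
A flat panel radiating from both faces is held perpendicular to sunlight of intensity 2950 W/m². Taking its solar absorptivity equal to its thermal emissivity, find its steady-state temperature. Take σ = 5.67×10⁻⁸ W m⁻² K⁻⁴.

Absorbed flux αS = emitted flux 2εσT⁴ per unit area; with α = ε this gives T = (S/2σ)^(1/4).
T = (2950 / (2 × 5.67×10⁻⁸))^(1/4) = (2.60×10^10)^(1/4).
T = 402 K.

T ≈ 402 K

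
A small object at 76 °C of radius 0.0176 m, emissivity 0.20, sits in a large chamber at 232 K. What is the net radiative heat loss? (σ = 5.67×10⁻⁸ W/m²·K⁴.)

Q ≈ 0.527 W

A = 4πr² = 4π × (0.0176)² = 3.89×10^-3 m².
Convert: 76 °C = 349 K.
Q = εσA(T⁴ − T_s⁴). T⁴ − T_s⁴ = (349)⁴ − (232)⁴ = 1.48×10^10 − 2.90×10^9 = 1.19×10^10 K⁴.
Q = 0.20 × 5.67×10⁻⁸ × 3.89×10^-3 × 1.19×10^10 = 0.527 W.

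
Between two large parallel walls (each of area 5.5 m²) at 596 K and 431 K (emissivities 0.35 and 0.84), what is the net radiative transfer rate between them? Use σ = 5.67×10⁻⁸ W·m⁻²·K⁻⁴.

For two large parallel gray plates, q = σ(T₁⁴ − T₂⁴) / (1/ε₁ + 1/ε₂ − 1).
1/ε₁ + 1/ε₂ − 1 = 1/0.35 + 1/0.84 − 1 = 3.048.
T₁⁴ − T₂⁴ = 1.26×10^11 − 3.45×10^10 = 9.17×10^10 K⁴.
q = 5.67×10⁻⁸ × 9.17×10^10 / 3.048 = 1710 W/m².
Q = q·A = 1710 × 5.5 = 9380 W.

Q ≈ 9380 W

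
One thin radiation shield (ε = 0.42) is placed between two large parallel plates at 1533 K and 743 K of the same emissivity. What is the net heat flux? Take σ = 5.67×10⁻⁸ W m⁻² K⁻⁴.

Each of the 2 gaps contributes resistance (2/ε − 1) = 2/0.42 − 1 = 3.762; total = 7.524.
q = σ(T₁⁴ − T₂⁴) / 7.524 = 5.67×10⁻⁸ × 5.22×10^12 / 7.524 = 39300 W/m².

q ≈ 39300 W/m²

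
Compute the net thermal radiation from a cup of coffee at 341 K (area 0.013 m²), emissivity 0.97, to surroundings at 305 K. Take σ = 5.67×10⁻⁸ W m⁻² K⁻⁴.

Q ≈ 3.48 W

Q = εσA(T⁴ − T_s⁴). T⁴ − T_s⁴ = (341)⁴ − (305)⁴ = 1.35×10^10 − 8.65×10^9 = 4.87×10^9 K⁴.
Q = 0.97 × 5.67×10⁻⁸ × 0.0130 × 4.87×10^9 = 3.48 W.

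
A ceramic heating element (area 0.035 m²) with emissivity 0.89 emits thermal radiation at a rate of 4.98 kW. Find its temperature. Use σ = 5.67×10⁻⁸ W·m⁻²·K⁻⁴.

From P = εσAT⁴, T = (P / εσA)^(1/4) = (4980 / (0.89 × 5.67×10⁻⁸ × 0.0350))^(1/4).
T = (2.82×10^12)^(1/4) = 1300 K.

T ≈ 1300 K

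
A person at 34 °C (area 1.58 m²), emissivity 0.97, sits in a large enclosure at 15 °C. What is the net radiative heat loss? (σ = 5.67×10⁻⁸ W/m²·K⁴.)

Q ≈ 174 W

Convert: 34 °C = 307 K; 15 °C = 288 K.
Q = εσA(T⁴ − T_s⁴). T⁴ − T_s⁴ = (307)⁴ − (288)⁴ = 8.88×10^9 − 6.88×10^9 = 2.00×10^9 K⁴.
Q = 0.97 × 5.67×10⁻⁸ × 1.58 × 2.00×10^9 = 174 W.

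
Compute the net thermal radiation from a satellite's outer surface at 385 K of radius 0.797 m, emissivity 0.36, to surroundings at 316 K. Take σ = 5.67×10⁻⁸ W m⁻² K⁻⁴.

A = 4πr² = 4π × (0.797)² = 7.98 m².
Q = εσA(T⁴ − T_s⁴). T⁴ − T_s⁴ = (385)⁴ − (316)⁴ = 2.20×10^10 − 9.97×10^9 = 1.20×10^10 K⁴.
Q = 0.36 × 5.67×10⁻⁸ × 7.98 × 1.20×10^10 = 1960 W.

Q ≈ 1960 W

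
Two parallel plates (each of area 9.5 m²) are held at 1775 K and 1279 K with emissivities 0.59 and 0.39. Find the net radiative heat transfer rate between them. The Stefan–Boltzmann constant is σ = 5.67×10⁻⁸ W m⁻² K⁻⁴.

Q ≈ 1.20×10^6 W

For two large parallel gray plates, q = σ(T₁⁴ − T₂⁴) / (1/ε₁ + 1/ε₂ − 1).
1/ε₁ + 1/ε₂ − 1 = 1/0.59 + 1/0.39 − 1 = 3.259.
T₁⁴ − T₂⁴ = 9.93×10^12 − 2.68×10^12 = 7.25×10^12 K⁴.
q = 5.67×10⁻⁸ × 7.25×10^12 / 3.259 = 1.26×10^5 W/m².
Q = q·A = 1.26×10^5 × 9.5 = 1.20×10^6 W.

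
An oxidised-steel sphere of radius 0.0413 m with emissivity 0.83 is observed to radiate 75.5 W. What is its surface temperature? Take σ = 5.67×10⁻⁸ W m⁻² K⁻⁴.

T ≈ 523 K

A = 4πr² = 4π × (0.0413)² = 0.0214 m².
From P = εσAT⁴, T = (P / εσA)^(1/4) = (75.5 / (0.83 × 5.67×10⁻⁸ × 0.0214))^(1/4).
T = (7.48×10^10)^(1/4) = 523 K.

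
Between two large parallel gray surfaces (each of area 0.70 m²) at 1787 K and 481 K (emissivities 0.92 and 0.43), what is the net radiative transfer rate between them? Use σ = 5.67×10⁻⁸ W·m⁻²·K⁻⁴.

For two large parallel gray plates, q = σ(T₁⁴ − T₂⁴) / (1/ε₁ + 1/ε₂ − 1).
1/ε₁ + 1/ε₂ − 1 = 1/0.92 + 1/0.43 − 1 = 2.413.
T₁⁴ − T₂⁴ = 1.02×10^13 − 5.35×10^10 = 1.01×10^13 K⁴.
q = 5.67×10⁻⁸ × 1.01×10^13 / 2.413 = 2.38×10^5 W/m².
Q = q·A = 2.38×10^5 × 0.70 = 1.67×10^5 W.

Q ≈ 1.67×10^5 W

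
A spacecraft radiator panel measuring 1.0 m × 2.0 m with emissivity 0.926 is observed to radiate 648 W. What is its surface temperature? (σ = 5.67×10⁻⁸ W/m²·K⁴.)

A = 1.0 × 2.0 = 2.00 m².
From P = εσAT⁴, T = (P / εσA)^(1/4) = (648 / (0.926 × 5.67×10⁻⁸ × 2.00))^(1/4).
T = (6.17×10^9)^(1/4) = 280 K.

T ≈ 280 K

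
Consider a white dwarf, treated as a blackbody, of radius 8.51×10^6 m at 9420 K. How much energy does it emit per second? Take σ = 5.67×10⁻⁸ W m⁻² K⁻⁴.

A = 4πr² = 4π × (8.51×10^6)² = 9.10×10^14 m².
P = σAT⁴ = 5.67×10⁻⁸ × 9.10×10^14 × (9420)⁴ = 5.67×10⁻⁸ × 9.10×10^14 × 7.87×10^15.
P = 4.06×10^23 W.

P ≈ 4.06×10^23 W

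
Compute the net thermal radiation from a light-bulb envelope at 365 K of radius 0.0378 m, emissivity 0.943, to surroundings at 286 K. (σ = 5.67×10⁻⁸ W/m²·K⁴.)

Q ≈ 10.6 W

A = 4πr² = 4π × (0.0378)² = 0.0180 m².
Q = εσA(T⁴ − T_s⁴). T⁴ − T_s⁴ = (365)⁴ − (286)⁴ = 1.77×10^10 − 6.69×10^9 = 1.11×10^10 K⁴.
Q = 0.943 × 5.67×10⁻⁸ × 0.0180 × 1.11×10^10 = 10.6 W.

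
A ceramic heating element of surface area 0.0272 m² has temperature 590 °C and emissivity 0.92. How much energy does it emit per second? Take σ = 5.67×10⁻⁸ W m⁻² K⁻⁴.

P ≈ 787 W

590 °C = 863 K.
Stefan–Boltzmann: P = εσAT⁴ = 0.92 × 5.67×10⁻⁸ × 0.0272 × (863)⁴ = 0.92 × 5.67×10⁻⁸ × 0.0272 × 5.55×10^11.
P = 787 W.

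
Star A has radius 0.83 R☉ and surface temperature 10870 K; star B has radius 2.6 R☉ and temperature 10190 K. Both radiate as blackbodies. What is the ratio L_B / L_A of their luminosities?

L_B/L_A ≈ 7.58

L = 4πR²σT⁴ ∝ R²T⁴, so L_B/L_A = (2.6/0.83)² × (10190/10870)⁴ = 9.81 × 0.772 = 7.58.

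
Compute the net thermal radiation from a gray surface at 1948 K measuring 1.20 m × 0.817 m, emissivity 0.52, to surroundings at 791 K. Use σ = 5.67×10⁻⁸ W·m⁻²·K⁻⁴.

Q ≈ 4.05×10^5 W

A = 1.20 × 0.817 = 0.980 m².
Q = εσA(T⁴ − T_s⁴). T⁴ − T_s⁴ = (1948)⁴ − (791)⁴ = 1.44×10^13 − 3.91×10^11 = 1.40×10^13 K⁴.
Q = 0.52 × 5.67×10⁻⁸ × 0.980 × 1.40×10^13 = 4.05×10^5 W.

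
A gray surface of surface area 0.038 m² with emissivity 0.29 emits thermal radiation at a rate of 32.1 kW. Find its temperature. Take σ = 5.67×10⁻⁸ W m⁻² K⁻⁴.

From P = εσAT⁴, T = (P / εσA)^(1/4) = (32100 / (0.29 × 5.67×10⁻⁸ × 0.0380))^(1/4).
T = (5.14×10^13)^(1/4) = 2680 K.

T ≈ 2680 K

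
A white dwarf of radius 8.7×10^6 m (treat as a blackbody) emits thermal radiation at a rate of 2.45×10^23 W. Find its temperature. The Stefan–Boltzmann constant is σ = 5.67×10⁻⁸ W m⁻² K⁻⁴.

A = 4πr² = 4π × (8.7×10^6)² = 9.51×10^14 m².
From P = σAT⁴, T = (P / σA)^(1/4) = (2.45×10^23 / (5.67×10⁻⁸ × 9.51×10^14))^(1/4).
T = (4.54×10^15)^(1/4) = 8210 K.

T ≈ 8210 K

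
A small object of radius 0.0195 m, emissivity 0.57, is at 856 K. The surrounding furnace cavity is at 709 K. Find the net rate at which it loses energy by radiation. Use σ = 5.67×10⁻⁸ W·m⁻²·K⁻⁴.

Q ≈ 43.9 W

A = 4πr² = 4π × (0.0195)² = 4.78×10^-3 m².
Q = εσA(T⁴ − T_s⁴). T⁴ − T_s⁴ = (856)⁴ − (709)⁴ = 5.37×10^11 − 2.53×10^11 = 2.84×10^11 K⁴.
Q = 0.57 × 5.67×10⁻⁸ × 4.78×10^-3 × 2.84×10^11 = 43.9 W.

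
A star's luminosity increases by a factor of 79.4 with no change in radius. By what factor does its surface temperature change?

factor ≈ 2.99

P ∝ T⁴ ⇒ T ∝ P^(1/4), so T scales by (79.4)^(1/4) = 2.99.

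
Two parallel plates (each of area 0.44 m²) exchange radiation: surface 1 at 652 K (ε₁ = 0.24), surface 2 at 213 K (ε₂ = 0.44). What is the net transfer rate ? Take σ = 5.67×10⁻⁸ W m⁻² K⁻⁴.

For two large parallel gray plates, q = σ(T₁⁴ − T₂⁴) / (1/ε₁ + 1/ε₂ − 1).
1/ε₁ + 1/ε₂ − 1 = 1/0.24 + 1/0.44 − 1 = 5.439.
T₁⁴ − T₂⁴ = 1.81×10^11 − 2.06×10^9 = 1.79×10^11 K⁴.
q = 5.67×10⁻⁸ × 1.79×10^11 / 5.439 = 1860 W/m².
Q = q·A = 1860 × 0.44 = 819 W.

Q ≈ 819 W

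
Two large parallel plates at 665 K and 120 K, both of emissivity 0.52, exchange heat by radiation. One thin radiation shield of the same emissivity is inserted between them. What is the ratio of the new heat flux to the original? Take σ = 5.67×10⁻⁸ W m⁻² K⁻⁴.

ratio ≈ 0.500

With N identical shields there are N+1 = 2 gaps in series, each with the same radiative resistance, so the flux falls to 1/(N+1) of its unshielded value.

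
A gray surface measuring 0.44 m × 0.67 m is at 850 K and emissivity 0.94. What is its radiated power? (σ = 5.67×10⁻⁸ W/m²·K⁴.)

A = 0.44 × 0.67 = 0.295 m².
P = εσAT⁴ = 0.94 × 5.67×10⁻⁸ × 0.295 × (850)⁴ = 0.94 × 5.67×10⁻⁸ × 0.295 × 5.22×10^11.
P = 8200 W.

P ≈ 8200 W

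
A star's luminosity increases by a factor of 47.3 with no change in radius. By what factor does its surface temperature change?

factor ≈ 2.62

P ∝ T⁴ ⇒ T ∝ P^(1/4), so T scales by (47.3)^(1/4) = 2.62.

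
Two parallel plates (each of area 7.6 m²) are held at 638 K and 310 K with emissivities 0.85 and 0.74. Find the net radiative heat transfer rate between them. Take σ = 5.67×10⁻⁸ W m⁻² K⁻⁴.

For two large parallel gray plates, q = σ(T₁⁴ − T₂⁴) / (1/ε₁ + 1/ε₂ − 1).
1/ε₁ + 1/ε₂ − 1 = 1/0.85 + 1/0.74 − 1 = 1.528.
T₁⁴ − T₂⁴ = 1.66×10^11 − 9.24×10^9 = 1.56×10^11 K⁴.
q = 5.67×10⁻⁸ × 1.56×10^11 / 1.528 = 5810 W/m².
Q = q·A = 5810 × 7.6 = 44100 W.

Q ≈ 44100 W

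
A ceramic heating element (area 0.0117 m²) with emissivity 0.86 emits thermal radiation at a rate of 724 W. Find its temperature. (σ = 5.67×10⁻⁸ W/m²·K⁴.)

T ≈ 1060 K

From P = εσAT⁴, T = (P / εσA)^(1/4) = (724 / (0.86 × 5.67×10⁻⁸ × 0.0117))^(1/4).
T = (1.27×10^12)^(1/4) = 1060 K.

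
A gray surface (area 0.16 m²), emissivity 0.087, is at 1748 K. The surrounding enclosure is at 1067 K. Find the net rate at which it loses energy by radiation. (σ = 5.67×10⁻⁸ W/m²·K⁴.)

Q = εσA(T⁴ − T_s⁴). T⁴ − T_s⁴ = (1748)⁴ − (1067)⁴ = 9.34×10^12 − 1.30×10^12 = 8.04×10^12 K⁴.
Q = 0.087 × 5.67×10⁻⁸ × 0.160 × 8.04×10^12 = 6350 W.

Q ≈ 6350 W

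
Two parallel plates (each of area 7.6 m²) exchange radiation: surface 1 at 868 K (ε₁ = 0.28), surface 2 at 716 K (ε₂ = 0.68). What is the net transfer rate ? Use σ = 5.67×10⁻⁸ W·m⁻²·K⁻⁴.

Q ≈ 32500 W

For two large parallel gray plates, q = σ(T₁⁴ − T₂⁴) / (1/ε₁ + 1/ε₂ − 1).
1/ε₁ + 1/ε₂ − 1 = 1/0.28 + 1/0.68 − 1 = 4.042.
T₁⁴ − T₂⁴ = 5.68×10^11 − 2.63×10^11 = 3.05×10^11 K⁴.
q = 5.67×10⁻⁸ × 3.05×10^11 / 4.042 = 4280 W/m².
Q = q·A = 4280 × 7.6 = 32500 W.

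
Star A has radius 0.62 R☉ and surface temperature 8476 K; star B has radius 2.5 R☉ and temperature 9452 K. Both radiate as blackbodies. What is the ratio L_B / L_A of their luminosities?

L_B/L_A ≈ 25.1

L = 4πR²σT⁴ ∝ R²T⁴, so L_B/L_A = (2.5/0.62)² × (9452/8476)⁴ = 16.3 × 1.55 = 25.1.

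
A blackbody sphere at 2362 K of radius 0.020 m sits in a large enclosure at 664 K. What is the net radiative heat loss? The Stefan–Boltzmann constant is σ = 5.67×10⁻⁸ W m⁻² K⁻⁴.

Q ≈ 8820 W

A = 4πr² = 4π × (0.020)² = 5.03×10^-3 m².
Q = σA(T⁴ − T_s⁴). T⁴ − T_s⁴ = (2362)⁴ − (664)⁴ = 3.11×10^13 − 1.94×10^11 = 3.09×10^13 K⁴.
Q = 5.67×10⁻⁸ × 5.03×10^-3 × 3.09×10^13 = 8820 W.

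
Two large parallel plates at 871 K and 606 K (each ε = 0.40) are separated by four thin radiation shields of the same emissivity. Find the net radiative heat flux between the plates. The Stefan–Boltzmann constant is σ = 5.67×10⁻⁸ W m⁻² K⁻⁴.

Each of the 5 gaps contributes resistance (2/ε − 1) = 2/0.40 − 1 = 4.000; total = 20.00.
q = σ(T₁⁴ − T₂⁴) / 20.00 = 5.67×10⁻⁸ × 4.41×10^11 / 20.00 = 1250 W/m².

q ≈ 1250 W/m²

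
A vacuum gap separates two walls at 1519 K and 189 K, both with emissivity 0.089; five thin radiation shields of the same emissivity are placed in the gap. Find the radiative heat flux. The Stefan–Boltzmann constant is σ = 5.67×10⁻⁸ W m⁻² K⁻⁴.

Each of the 6 gaps contributes resistance (2/ε − 1) = 2/0.089 − 1 = 21.47; total = 128.8.
q = σ(T₁⁴ − T₂⁴) / 128.8 = 5.67×10⁻⁸ × 5.32×10^12 / 128.8 = 2340 W/m².

q ≈ 2340 W/m²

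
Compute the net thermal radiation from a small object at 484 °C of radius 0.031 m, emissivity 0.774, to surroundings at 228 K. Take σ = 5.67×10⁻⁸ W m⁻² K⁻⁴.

A = 4πr² = 4π × (0.031)² = 0.0121 m².
Convert: 484 °C = 757 K.
Q = εσA(T⁴ − T_s⁴). T⁴ − T_s⁴ = (757)⁴ − (228)⁴ = 3.28×10^11 − 2.70×10^9 = 3.26×10^11 K⁴.
Q = 0.774 × 5.67×10⁻⁸ × 0.0121 × 3.26×10^11 = 173 W.

Q ≈ 173 W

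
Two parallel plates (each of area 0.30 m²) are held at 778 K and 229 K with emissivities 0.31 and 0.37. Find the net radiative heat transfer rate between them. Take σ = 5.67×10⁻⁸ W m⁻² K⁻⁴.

Q ≈ 1250 W

For two large parallel gray plates, q = σ(T₁⁴ − T₂⁴) / (1/ε₁ + 1/ε₂ − 1).
1/ε₁ + 1/ε₂ − 1 = 1/0.31 + 1/0.37 − 1 = 4.929.
T₁⁴ − T₂⁴ = 3.66×10^11 − 2.75×10^9 = 3.64×10^11 K⁴.
q = 5.67×10⁻⁸ × 3.64×10^11 / 4.929 = 4180 W/m².
Q = q·A = 4180 × 0.30 = 1250 W.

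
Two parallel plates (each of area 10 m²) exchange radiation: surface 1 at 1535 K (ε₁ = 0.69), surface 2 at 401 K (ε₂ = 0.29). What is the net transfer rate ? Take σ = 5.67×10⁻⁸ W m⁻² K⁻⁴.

For two large parallel gray plates, q = σ(T₁⁴ − T₂⁴) / (1/ε₁ + 1/ε₂ − 1).
1/ε₁ + 1/ε₂ − 1 = 1/0.69 + 1/0.29 − 1 = 3.898.
T₁⁴ − T₂⁴ = 5.55×10^12 − 2.59×10^10 = 5.53×10^12 K⁴.
q = 5.67×10⁻⁸ × 5.53×10^12 / 3.898 = 80400 W/m².
Q = q·A = 80400 × 10 = 8.04×10^5 W.

Q ≈ 8.04×10^5 W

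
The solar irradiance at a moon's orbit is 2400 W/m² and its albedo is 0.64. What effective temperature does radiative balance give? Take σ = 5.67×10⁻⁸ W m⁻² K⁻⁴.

Power absorbed = (1−a)S·πR²; power emitted = 4πR²σT⁴. Equating and cancelling πR²:
T = ((1−a)S / 4σ)^(1/4) = (864 / (4 × 5.67×10⁻⁸))^(1/4) = (3.81×10^9)^(1/4).
T = 248 K.

T ≈ 248 K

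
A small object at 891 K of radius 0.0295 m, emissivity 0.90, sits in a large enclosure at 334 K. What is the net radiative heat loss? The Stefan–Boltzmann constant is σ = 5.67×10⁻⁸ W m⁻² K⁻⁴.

Q ≈ 345 W

A = 4πr² = 4π × (0.0295)² = 0.0109 m².
Q = εσA(T⁴ − T_s⁴). T⁴ − T_s⁴ = (891)⁴ − (334)⁴ = 6.30×10^11 − 1.24×10^10 = 6.18×10^11 K⁴.
Q = 0.90 × 5.67×10⁻⁸ × 0.0109 × 6.18×10^11 = 345 W.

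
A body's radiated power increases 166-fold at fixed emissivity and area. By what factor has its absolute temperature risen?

factor ≈ 3.59

P ∝ T⁴ ⇒ T ∝ P^(1/4), so T scales by (166)^(1/4) = 3.59.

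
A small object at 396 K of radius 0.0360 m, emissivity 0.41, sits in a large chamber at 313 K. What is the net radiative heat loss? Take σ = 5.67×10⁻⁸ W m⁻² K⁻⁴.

A = 4πr² = 4π × (0.0360)² = 0.0163 m².
Q = εσA(T⁴ − T_s⁴). T⁴ − T_s⁴ = (396)⁴ − (313)⁴ = 2.46×10^10 − 9.60×10^9 = 1.50×10^10 K⁴.
Q = 0.41 × 5.67×10⁻⁸ × 0.0163 × 1.50×10^10 = 5.68 W.

Q ≈ 5.68 W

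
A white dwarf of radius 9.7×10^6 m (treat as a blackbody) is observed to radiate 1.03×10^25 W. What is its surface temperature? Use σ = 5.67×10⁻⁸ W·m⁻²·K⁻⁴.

T ≈ 19800 K

A = 4πr² = 4π × (9.7×10^6)² = 1.18×10^15 m².
From P = σAT⁴, T = (P / σA)^(1/4) = (1.03×10^25 / (5.67×10⁻⁸ × 1.18×10^15))^(1/4).
T = (1.54×10^17)^(1/4) = 19800 K.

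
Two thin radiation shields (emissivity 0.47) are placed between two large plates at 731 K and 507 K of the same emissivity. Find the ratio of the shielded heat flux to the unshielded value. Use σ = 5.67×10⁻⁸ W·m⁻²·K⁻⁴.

With N identical shields there are N+1 = 3 gaps in series, each with the same radiative resistance, so the flux falls to 1/(N+1) of its unshielded value.

ratio ≈ 0.333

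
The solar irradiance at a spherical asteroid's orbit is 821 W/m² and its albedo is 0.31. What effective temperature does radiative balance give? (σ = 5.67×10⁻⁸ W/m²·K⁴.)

T ≈ 224 K

Power absorbed = (1−a)S·πR²; power emitted = 4πR²σT⁴. Equating and cancelling πR²:
T = ((1−a)S / 4σ)^(1/4) = (566 / (4 × 5.67×10⁻⁸))^(1/4) = (2.50×10^9)^(1/4).
T = 224 K.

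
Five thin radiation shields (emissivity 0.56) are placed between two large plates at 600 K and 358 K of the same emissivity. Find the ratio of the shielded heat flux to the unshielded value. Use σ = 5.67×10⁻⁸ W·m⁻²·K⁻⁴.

ratio ≈ 0.167

With N identical shields there are N+1 = 6 gaps in series, each with the same radiative resistance, so the flux falls to 1/(N+1) of its unshielded value.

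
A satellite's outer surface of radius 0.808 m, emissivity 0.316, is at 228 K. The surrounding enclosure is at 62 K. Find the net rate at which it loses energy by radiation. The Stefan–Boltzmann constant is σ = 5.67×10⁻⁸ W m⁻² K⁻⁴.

A = 4πr² = 4π × (0.808)² = 8.20 m².
Q = εσA(T⁴ − T_s⁴). T⁴ − T_s⁴ = (228)⁴ − (62)⁴ = 2.70×10^9 − 1.48×10^7 = 2.69×10^9 K⁴.
Q = 0.316 × 5.67×10⁻⁸ × 8.20 × 2.69×10^9 = 395 W.

Q ≈ 395 W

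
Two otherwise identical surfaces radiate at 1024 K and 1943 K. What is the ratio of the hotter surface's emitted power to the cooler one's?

P ∝ T⁴, so the ratio is (1943/1024)⁴ = (1.897)⁴ = 13.0.

ratio ≈ 13.0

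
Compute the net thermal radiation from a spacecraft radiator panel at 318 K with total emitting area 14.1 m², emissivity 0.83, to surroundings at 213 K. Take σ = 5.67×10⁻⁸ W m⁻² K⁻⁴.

Q ≈ 5420 W

Q = εσA(T⁴ − T_s⁴). T⁴ − T_s⁴ = (318)⁴ − (213)⁴ = 1.02×10^10 − 2.06×10^9 = 8.17×10^9 K⁴.
Q = 0.83 × 5.67×10⁻⁸ × 14.1 × 8.17×10^9 = 5420 W.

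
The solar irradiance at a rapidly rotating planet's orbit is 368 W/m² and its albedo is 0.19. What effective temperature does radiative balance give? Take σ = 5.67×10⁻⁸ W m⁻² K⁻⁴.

T ≈ 190 K

Power absorbed = (1−a)S·πR²; power emitted = 4πR²σT⁴. Equating and cancelling πR²:
T = ((1−a)S / 4σ)^(1/4) = (298 / (4 × 5.67×10⁻⁸))^(1/4) = (1.31×10^9)^(1/4).
T = 190 K.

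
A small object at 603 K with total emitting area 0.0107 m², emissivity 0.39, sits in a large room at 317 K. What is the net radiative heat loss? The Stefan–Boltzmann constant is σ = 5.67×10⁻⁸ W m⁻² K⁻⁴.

Q ≈ 28.9 W

Q = εσA(T⁴ − T_s⁴). T⁴ − T_s⁴ = (603)⁴ − (317)⁴ = 1.32×10^11 − 1.01×10^10 = 1.22×10^11 K⁴.
Q = 0.39 × 5.67×10⁻⁸ × 0.0107 × 1.22×10^11 = 28.9 W.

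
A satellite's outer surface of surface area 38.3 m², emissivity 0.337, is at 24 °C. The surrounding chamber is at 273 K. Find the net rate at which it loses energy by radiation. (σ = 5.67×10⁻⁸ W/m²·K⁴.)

Convert: 24 °C = 297 K.
Q = εσA(T⁴ − T_s⁴). T⁴ − T_s⁴ = (297)⁴ − (273)⁴ = 7.78×10^9 − 5.55×10^9 = 2.23×10^9 K⁴.
Q = 0.337 × 5.67×10⁻⁸ × 38.3 × 2.23×10^9 = 1630 W.

Q ≈ 1630 W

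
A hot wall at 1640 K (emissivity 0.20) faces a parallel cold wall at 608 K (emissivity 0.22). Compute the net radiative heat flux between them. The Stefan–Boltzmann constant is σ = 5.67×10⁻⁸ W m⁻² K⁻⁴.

q ≈ 47100 W/m²

For two large parallel gray plates, q = σ(T₁⁴ − T₂⁴) / (1/ε₁ + 1/ε₂ − 1).
1/ε₁ + 1/ε₂ − 1 = 1/0.20 + 1/0.22 − 1 = 8.545.
T₁⁴ − T₂⁴ = 7.23×10^12 − 1.37×10^11 = 7.10×10^12 K⁴.
q = 5.67×10⁻⁸ × 7.10×10^12 / 8.545 = 47100 W/m².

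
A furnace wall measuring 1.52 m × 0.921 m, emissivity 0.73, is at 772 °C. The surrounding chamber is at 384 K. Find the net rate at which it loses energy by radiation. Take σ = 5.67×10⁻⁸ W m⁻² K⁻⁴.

A = 1.52 × 0.921 = 1.40 m².
Convert: 772 °C = 1045 K.
Q = εσA(T⁴ − T_s⁴). T⁴ − T_s⁴ = (1045)⁴ − (384)⁴ = 1.19×10^12 − 2.17×10^10 = 1.17×10^12 K⁴.
Q = 0.73 × 5.67×10⁻⁸ × 1.40 × 1.17×10^12 = 67800 W.

Q ≈ 67800 W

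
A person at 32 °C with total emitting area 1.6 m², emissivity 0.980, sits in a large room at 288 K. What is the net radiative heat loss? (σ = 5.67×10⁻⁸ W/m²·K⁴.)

Convert: 32 °C = 305 K.
Q = εσA(T⁴ − T_s⁴). T⁴ − T_s⁴ = (305)⁴ − (288)⁴ = 8.65×10^9 − 6.88×10^9 = 1.77×10^9 K⁴.
Q = 0.980 × 5.67×10⁻⁸ × 1.60 × 1.77×10^9 = 158 W.

Q ≈ 158 W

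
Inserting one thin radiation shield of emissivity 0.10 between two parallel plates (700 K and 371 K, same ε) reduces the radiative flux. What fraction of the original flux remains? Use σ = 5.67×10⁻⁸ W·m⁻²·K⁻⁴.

With N identical shields there are N+1 = 2 gaps in series, each with the same radiative resistance, so the flux falls to 1/(N+1) of its unshielded value.

ratio ≈ 0.500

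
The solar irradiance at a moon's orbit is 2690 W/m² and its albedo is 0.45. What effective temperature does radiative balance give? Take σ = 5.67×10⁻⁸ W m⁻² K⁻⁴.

Power absorbed = (1−a)S·πR²; power emitted = 4πR²σT⁴. Equating and cancelling πR²:
T = ((1−a)S / 4σ)^(1/4) = (1480 / (4 × 5.67×10⁻⁸))^(1/4) = (6.52×10^9)^(1/4).
T = 284 K.

T ≈ 284 K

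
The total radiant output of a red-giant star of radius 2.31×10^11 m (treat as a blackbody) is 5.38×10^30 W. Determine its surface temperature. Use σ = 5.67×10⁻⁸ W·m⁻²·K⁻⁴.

T ≈ 3450 K

A = 4πr² = 4π × (2.31×10^11)² = 6.71×10^23 m².
From P = σAT⁴, T = (P / σA)^(1/4) = (5.38×10^30 / (5.67×10⁻⁸ × 6.71×10^23))^(1/4).
T = (1.42×10^14)^(1/4) = 3450 K.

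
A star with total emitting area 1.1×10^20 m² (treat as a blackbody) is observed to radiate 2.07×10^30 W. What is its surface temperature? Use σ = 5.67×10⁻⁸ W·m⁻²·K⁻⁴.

T ≈ 24000 K

From P = σAT⁴, T = (P / σA)^(1/4) = (2.07×10^30 / (5.67×10⁻⁸ × 1.10×10^20))^(1/4).
T = (3.32×10^17)^(1/4) = 24000 K.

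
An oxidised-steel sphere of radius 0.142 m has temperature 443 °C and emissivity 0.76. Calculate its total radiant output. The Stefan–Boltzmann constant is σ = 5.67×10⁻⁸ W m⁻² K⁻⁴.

A = 4πr² = 4π × (0.142)² = 0.253 m².
443 °C = 716 K.
P = εσAT⁴ = 0.76 × 5.67×10⁻⁸ × 0.253 × (716)⁴ = 0.76 × 5.67×10⁻⁸ × 0.253 × 2.63×10^11.
P = 2870 W.

P ≈ 2870 W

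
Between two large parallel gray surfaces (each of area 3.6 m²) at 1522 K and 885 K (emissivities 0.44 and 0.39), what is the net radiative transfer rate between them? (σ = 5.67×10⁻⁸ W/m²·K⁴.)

Q ≈ 2.53×10^5 W

For two large parallel gray plates, q = σ(T₁⁴ − T₂⁴) / (1/ε₁ + 1/ε₂ − 1).
1/ε₁ + 1/ε₂ − 1 = 1/0.44 + 1/0.39 − 1 = 3.837.
T₁⁴ − T₂⁴ = 5.37×10^12 − 6.13×10^11 = 4.75×10^12 K⁴.
q = 5.67×10⁻⁸ × 4.75×10^12 / 3.837 = 70200 W/m².
Q = q·A = 70200 × 3.6 = 2.53×10^5 W.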